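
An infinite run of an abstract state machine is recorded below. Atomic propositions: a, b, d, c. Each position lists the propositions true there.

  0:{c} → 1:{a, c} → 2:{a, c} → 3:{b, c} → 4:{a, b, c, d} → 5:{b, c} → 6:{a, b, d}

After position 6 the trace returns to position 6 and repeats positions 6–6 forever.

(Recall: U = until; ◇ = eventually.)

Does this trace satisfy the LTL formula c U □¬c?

Holds

Walking from position 0: □¬c first holds at position 6, and c holds at every earlier position along the way, so c U □¬c holds.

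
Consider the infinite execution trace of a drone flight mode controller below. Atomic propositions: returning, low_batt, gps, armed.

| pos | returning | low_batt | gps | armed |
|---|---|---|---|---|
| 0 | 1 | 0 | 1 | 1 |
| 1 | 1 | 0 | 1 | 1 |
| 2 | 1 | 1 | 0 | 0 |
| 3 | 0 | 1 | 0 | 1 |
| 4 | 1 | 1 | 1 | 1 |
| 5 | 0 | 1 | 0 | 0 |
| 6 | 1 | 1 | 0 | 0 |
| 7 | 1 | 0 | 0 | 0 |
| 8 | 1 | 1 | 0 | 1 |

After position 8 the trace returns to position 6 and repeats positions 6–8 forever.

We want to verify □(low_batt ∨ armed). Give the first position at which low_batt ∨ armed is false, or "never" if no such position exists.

7

Check low_batt ∨ armed at each position in order: 0 ✓, 1 ✓, 2 ✓, 3 ✓, 4 ✓, 5 ✓, 6 ✓.
At position 7 the labels are {returning}, so low_batt ∨ armed is false there. This is the first violation.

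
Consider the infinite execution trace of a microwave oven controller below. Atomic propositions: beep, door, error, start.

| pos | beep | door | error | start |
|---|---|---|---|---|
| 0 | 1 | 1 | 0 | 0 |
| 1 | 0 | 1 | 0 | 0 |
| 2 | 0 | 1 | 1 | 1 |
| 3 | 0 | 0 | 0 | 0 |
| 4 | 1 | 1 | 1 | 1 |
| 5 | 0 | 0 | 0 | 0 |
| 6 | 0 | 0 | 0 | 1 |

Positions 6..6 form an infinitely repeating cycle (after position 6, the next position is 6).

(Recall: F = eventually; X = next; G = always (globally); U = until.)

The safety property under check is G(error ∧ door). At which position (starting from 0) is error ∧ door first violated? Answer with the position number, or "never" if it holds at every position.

0

At position 0 the labels are {beep, door}, so error ∧ door is false there. This is the first violation.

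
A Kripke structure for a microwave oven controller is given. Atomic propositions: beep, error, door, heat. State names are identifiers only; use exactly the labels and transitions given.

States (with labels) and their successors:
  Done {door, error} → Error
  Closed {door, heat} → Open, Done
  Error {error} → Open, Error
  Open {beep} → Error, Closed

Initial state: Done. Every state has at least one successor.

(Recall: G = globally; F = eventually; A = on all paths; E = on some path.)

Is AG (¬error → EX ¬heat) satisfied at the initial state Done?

Yes

States satisfying ¬error → EX ¬heat: {Done, Closed, Error, Open}.
States satisfying AG (¬error → EX ¬heat): {Done, Closed, Error, Open}.
Every state reachable from Done satisfies ¬error → EX ¬heat.
Done ∈ Sat(AG (¬error → EX ¬heat)).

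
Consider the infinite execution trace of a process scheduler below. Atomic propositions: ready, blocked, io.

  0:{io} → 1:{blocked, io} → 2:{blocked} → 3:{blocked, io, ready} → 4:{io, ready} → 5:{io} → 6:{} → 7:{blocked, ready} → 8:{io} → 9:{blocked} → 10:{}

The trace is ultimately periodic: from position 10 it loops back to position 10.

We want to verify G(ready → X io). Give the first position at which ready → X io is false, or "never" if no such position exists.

ready → X io holds at every position 0..10, and those are all the positions the trace ever visits, so the invariant G(ready → X io) is never violated.

never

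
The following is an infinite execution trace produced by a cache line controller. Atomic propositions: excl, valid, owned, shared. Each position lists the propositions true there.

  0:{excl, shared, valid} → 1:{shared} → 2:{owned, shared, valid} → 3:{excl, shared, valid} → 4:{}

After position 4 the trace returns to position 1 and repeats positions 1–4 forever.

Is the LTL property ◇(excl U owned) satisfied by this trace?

excl U owned holds at position 2, which is reachable from 0, so ◇(excl U owned) holds.

Satisfied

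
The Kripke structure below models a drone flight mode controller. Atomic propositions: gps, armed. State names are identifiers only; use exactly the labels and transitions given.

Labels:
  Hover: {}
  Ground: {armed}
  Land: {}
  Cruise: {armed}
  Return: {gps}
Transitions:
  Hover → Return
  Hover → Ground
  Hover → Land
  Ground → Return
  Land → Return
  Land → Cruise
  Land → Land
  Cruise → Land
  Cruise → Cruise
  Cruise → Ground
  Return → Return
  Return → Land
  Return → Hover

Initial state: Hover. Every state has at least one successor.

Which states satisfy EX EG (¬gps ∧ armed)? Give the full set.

{Land, Cruise}

States satisfying EG (¬gps ∧ armed): {Cruise}.
States satisfying EX EG (¬gps ∧ armed): {Land, Cruise}.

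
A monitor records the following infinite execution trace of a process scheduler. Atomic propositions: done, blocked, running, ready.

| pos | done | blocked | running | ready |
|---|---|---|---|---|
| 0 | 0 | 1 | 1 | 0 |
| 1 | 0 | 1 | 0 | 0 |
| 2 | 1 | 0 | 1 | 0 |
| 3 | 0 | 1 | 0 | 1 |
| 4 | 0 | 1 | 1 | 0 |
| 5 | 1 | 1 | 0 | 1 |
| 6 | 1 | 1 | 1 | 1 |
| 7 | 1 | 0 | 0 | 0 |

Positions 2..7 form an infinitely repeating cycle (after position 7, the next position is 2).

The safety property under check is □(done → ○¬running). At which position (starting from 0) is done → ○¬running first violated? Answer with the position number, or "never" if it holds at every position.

Check done → ○¬running at each position in order: 0 ✓, 1 ✓, 2 ✓, 3 ✓, 4 ✓.
At position 5 the labels are {blocked, done, ready} and the next position 6 has {blocked, done, ready, running}, so done → ○¬running is false there. This is the first violation.

5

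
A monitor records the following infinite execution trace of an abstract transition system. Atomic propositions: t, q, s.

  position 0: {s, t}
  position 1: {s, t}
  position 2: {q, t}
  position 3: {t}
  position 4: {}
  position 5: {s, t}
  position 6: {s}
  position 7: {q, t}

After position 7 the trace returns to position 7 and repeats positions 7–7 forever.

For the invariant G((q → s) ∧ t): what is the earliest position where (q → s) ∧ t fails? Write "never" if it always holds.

Check (q → s) ∧ t at each position in order: 0 ✓, 1 ✓.
At position 2 the labels are {q, t}, so (q → s) ∧ t is false there. This is the first violation.

2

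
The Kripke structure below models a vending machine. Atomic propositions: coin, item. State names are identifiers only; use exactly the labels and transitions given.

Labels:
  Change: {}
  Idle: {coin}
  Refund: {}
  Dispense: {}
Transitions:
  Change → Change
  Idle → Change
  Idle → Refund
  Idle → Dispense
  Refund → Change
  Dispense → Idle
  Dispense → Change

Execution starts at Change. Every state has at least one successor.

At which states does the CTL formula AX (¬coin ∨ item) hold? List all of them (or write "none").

States satisfying ¬coin ∨ item: {Change, Refund, Dispense}.
States satisfying AX (¬coin ∨ item): {Change, Idle, Refund}.

{Change, Idle, Refund}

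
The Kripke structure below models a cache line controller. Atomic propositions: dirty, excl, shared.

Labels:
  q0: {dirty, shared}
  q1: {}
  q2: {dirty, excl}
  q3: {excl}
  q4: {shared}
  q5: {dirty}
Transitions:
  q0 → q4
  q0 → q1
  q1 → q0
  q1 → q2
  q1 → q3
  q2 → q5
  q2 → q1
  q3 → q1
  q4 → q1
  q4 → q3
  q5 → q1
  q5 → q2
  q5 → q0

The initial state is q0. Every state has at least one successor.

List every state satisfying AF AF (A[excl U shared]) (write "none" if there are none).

{q0, q4}

States satisfying AF (A[excl U shared]): {q0, q4}.
States satisfying AF AF (A[excl U shared]): {q0, q4}.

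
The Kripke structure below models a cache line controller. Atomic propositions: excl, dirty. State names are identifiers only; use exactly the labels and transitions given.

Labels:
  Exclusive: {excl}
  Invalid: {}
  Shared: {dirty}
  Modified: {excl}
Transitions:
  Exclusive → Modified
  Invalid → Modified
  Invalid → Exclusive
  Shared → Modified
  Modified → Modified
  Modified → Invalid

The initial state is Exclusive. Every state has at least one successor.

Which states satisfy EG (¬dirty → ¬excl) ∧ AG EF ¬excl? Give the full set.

States satisfying ¬dirty → ¬excl: {Invalid, Shared}.
States satisfying EG (¬dirty → ¬excl): ∅.
States satisfying EF ¬excl: {Exclusive, Invalid, Shared, Modified}.
States satisfying AG EF ¬excl: {Exclusive, Invalid, Shared, Modified}.
States satisfying EG (¬dirty → ¬excl) ∧ AG EF ¬excl: ∅.

none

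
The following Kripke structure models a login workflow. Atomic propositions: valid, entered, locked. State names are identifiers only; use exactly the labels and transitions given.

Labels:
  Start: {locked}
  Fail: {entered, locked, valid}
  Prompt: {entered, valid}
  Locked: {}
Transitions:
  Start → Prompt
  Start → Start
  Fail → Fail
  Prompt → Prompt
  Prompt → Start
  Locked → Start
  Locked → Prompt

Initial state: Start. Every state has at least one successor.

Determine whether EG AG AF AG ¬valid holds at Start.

Violated

States satisfying AG AF AG ¬valid: ∅.
States satisfying EG AG AF AG ¬valid: ∅.
No suitable path/successor from Start witnesses the formula.
Start ∉ Sat(EG AG AF AG ¬valid).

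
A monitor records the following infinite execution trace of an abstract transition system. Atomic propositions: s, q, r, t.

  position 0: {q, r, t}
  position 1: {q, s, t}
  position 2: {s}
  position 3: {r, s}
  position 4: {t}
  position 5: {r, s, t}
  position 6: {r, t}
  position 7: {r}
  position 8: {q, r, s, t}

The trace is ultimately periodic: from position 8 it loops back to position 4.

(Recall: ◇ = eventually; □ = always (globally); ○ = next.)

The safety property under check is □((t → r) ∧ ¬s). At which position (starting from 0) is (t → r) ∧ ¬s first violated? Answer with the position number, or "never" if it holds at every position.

1

Check (t → r) ∧ ¬s at each position in order: 0 ✓.
At position 1 the labels are {q, s, t}, so (t → r) ∧ ¬s is false there. This is the first violation.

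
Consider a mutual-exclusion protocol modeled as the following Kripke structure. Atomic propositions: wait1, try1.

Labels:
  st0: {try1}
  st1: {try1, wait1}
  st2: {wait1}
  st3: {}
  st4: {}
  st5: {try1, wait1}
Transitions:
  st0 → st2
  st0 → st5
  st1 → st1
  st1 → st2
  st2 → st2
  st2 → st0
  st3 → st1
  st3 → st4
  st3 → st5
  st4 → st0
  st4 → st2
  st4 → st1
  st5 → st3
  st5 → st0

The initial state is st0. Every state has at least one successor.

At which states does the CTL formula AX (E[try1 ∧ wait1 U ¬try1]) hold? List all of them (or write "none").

{st0, st1, st3}

States satisfying E[try1 ∧ wait1 U ¬try1]: {st1, st2, st3, st4, st5}.
States satisfying AX (E[try1 ∧ wait1 U ¬try1]): {st0, st1, st3}.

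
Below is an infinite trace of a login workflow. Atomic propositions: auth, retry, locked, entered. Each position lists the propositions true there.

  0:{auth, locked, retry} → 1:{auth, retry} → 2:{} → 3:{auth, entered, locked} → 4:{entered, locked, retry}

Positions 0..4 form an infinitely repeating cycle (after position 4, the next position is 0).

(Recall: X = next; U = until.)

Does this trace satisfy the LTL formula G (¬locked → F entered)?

¬locked → F entered holds at every position 0..4, and those are all positions ever visited, so G (¬locked → F entered) holds.
Positions where ¬locked holds: 1, 2.
Check F entered at each: 1→ok, 2→ok.

Satisfied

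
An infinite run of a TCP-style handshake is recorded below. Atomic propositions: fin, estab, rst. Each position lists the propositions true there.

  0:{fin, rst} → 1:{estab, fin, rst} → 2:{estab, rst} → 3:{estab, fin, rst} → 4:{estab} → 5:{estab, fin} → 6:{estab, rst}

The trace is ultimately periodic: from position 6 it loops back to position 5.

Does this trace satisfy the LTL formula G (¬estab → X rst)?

Satisfied

¬estab → X rst holds at every position 0..6, and those are all positions ever visited, so G (¬estab → X rst) holds.
Positions where ¬estab holds: 0.
Check X rst at each: 0→ok.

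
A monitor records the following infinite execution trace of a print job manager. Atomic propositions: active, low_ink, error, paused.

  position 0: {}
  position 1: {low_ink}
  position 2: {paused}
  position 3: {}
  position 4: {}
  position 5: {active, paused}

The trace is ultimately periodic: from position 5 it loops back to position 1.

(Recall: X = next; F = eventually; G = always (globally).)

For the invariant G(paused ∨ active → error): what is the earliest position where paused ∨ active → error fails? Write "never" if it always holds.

Check paused ∨ active → error at each position in order: 0 ✓, 1 ✓.
At position 2 the labels are {paused}, so paused ∨ active → error is false there. This is the first violation.

2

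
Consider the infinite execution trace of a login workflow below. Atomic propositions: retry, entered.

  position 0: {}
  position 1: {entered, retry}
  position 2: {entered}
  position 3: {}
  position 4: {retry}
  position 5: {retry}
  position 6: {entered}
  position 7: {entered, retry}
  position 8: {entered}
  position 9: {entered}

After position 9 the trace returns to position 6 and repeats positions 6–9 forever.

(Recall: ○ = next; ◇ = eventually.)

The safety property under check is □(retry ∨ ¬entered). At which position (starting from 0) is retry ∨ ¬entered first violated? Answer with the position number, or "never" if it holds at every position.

2

Check retry ∨ ¬entered at each position in order: 0 ✓, 1 ✓.
At position 2 the labels are {entered}, so retry ∨ ¬entered is false there. This is the first violation.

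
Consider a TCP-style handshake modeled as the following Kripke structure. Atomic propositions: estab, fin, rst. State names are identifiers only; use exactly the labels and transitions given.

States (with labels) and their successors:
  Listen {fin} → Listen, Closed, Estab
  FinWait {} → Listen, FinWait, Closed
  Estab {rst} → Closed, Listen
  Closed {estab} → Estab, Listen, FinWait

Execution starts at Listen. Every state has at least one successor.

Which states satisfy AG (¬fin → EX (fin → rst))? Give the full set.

States satisfying ¬fin → EX (fin → rst): {Listen, FinWait, Estab, Closed}.
States satisfying AG (¬fin → EX (fin → rst)): {Listen, FinWait, Estab, Closed}.

{Listen, FinWait, Estab, Closed}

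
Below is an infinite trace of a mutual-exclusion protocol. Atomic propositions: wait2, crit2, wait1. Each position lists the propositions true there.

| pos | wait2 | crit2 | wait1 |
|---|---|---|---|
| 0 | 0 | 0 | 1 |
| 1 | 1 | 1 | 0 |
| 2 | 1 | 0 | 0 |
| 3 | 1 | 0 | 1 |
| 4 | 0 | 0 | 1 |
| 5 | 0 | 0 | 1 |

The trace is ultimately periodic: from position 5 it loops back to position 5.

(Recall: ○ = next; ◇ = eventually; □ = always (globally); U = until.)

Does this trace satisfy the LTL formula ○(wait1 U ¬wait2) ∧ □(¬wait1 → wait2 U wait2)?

The position after 0 is 1; wait1 U ¬wait2 is false there.
¬wait1 → wait2 U wait2 holds at every position 0..5, and those are all positions ever visited, so □(¬wait1 → wait2 U wait2) holds.
Positions where ¬wait1 holds: 1, 2.
Check wait2 U wait2 at each: 1→ok, 2→ok.
At position 0: ○(wait1 U ¬wait2) is false; □(¬wait1 → wait2 U wait2) is true; so ○(wait1 U ¬wait2) ∧ □(¬wait1 → wait2 U wait2) is false.

Violated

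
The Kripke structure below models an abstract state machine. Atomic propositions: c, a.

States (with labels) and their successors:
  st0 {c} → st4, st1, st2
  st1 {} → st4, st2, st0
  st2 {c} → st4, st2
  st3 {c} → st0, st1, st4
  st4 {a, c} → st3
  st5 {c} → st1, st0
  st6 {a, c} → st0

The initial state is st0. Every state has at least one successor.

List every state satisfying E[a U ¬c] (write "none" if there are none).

{st1}

States satisfying a: {st4, st6}.
States satisfying ¬c: {st1}.
States satisfying E[a U ¬c]: {st1}.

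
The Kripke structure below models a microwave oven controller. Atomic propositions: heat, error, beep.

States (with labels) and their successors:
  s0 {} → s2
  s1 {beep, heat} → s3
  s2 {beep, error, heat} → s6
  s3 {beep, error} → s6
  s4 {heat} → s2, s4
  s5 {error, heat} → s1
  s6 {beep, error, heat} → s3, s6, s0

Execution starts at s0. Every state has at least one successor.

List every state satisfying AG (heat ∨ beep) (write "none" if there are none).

States satisfying heat ∨ beep: {s1, s2, s3, s4, s5, s6}.
States satisfying AG (heat ∨ beep): ∅.

none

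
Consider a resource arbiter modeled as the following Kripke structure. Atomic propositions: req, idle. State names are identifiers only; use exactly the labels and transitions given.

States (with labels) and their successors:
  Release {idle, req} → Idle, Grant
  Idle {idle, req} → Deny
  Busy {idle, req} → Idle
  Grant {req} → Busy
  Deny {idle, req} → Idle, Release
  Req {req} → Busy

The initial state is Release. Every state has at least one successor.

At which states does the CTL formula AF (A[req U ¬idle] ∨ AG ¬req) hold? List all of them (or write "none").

{Grant, Req}

States satisfying A[req U ¬idle] ∨ AG ¬req: {Grant, Req}.
States satisfying AF (A[req U ¬idle] ∨ AG ¬req): {Grant, Req}.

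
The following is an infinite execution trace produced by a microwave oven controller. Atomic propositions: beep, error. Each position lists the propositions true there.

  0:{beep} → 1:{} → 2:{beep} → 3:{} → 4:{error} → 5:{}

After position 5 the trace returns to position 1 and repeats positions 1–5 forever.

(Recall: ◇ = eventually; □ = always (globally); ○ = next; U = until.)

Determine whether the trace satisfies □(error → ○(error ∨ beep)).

error → ○(error ∨ beep) must hold at every position from 0 onward. It fails at position 4, so □(error → ○(error ∨ beep)) is false.
Positions where error holds: 4.
Check ○(error ∨ beep) at each: 4→fails.

No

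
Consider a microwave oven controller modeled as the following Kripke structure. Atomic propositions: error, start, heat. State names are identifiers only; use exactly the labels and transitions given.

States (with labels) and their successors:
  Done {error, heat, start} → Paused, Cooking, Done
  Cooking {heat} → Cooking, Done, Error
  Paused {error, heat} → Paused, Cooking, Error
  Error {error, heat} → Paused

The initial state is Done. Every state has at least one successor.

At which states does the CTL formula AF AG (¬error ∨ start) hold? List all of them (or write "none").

none

States satisfying AG (¬error ∨ start): ∅.
States satisfying AF AG (¬error ∨ start): ∅.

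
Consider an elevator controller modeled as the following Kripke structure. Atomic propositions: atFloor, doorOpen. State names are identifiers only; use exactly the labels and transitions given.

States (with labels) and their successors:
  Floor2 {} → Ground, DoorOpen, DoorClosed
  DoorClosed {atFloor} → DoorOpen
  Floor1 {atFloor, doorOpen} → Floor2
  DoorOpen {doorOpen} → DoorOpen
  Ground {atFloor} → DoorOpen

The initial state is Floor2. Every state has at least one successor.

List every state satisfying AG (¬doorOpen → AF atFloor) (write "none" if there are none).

{DoorClosed, DoorOpen, Ground}

States satisfying ¬doorOpen → AF atFloor: {DoorClosed, Floor1, DoorOpen, Ground}.
States satisfying AG (¬doorOpen → AF atFloor): {DoorClosed, DoorOpen, Ground}.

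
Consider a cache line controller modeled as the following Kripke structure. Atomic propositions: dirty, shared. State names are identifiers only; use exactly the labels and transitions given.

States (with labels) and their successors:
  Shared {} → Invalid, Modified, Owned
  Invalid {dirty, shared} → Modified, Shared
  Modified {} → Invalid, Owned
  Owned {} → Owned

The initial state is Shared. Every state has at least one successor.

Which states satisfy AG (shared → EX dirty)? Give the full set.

{Owned}

States satisfying shared → EX dirty: {Shared, Modified, Owned}.
States satisfying AG (shared → EX dirty): {Owned}.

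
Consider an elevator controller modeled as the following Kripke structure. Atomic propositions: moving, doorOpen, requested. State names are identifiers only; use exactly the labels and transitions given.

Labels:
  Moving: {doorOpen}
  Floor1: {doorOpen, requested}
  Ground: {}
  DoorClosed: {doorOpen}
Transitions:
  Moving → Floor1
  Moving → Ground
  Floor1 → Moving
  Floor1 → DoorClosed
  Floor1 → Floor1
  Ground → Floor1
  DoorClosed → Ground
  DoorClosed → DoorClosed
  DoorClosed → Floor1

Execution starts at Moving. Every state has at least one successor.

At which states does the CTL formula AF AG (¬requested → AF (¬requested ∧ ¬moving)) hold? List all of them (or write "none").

States satisfying AG (¬requested → AF (¬requested ∧ ¬moving)): {Moving, Floor1, Ground, DoorClosed}.
States satisfying AF AG (¬requested → AF (¬requested ∧ ¬moving)): {Moving, Floor1, Ground, DoorClosed}.

{Moving, Floor1, Ground, DoorClosed}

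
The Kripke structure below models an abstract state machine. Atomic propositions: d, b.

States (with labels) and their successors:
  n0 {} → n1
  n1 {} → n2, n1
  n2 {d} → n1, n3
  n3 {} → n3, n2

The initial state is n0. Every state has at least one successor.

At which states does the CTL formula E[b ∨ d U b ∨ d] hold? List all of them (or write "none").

States satisfying b ∨ d: {n2}.
States satisfying E[b ∨ d U b ∨ d]: {n2}.

{n2}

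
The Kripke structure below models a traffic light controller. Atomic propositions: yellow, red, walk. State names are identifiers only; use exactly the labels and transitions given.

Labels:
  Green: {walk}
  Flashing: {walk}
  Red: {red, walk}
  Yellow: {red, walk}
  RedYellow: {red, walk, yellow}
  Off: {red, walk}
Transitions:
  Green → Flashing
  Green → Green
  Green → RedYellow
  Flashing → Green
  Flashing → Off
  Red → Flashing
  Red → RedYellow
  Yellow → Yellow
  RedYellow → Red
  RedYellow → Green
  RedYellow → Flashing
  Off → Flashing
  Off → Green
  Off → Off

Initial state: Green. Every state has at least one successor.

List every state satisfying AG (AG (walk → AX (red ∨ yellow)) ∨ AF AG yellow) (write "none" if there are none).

{Yellow}

States satisfying AG (walk → AX (red ∨ yellow)) ∨ AF AG yellow: {Yellow}.
States satisfying AG (AG (walk → AX (red ∨ yellow)) ∨ AF AG yellow): {Yellow}.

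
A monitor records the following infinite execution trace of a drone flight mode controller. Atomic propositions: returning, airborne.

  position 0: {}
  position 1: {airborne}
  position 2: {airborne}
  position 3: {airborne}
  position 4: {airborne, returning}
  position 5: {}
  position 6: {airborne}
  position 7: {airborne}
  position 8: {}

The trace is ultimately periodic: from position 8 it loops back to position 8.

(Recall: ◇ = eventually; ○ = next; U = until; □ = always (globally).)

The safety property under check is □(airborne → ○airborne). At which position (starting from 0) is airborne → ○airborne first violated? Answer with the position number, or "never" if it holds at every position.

4

Check airborne → ○airborne at each position in order: 0 ✓, 1 ✓, 2 ✓, 3 ✓.
At position 4 the labels are {airborne, returning} and the next position 5 has {}, so airborne → ○airborne is false there. This is the first violation.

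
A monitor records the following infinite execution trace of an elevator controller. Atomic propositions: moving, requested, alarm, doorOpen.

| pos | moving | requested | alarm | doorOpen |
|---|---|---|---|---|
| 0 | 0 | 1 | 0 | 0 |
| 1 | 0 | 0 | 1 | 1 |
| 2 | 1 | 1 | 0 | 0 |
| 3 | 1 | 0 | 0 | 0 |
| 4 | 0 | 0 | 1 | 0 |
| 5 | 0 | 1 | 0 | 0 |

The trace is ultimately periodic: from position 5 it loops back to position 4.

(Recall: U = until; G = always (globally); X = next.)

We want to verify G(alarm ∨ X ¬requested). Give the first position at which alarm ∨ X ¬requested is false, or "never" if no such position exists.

never

alarm ∨ X ¬requested holds at every position 0..5, and those are all the positions the trace ever visits, so the invariant G(alarm ∨ X ¬requested) is never violated.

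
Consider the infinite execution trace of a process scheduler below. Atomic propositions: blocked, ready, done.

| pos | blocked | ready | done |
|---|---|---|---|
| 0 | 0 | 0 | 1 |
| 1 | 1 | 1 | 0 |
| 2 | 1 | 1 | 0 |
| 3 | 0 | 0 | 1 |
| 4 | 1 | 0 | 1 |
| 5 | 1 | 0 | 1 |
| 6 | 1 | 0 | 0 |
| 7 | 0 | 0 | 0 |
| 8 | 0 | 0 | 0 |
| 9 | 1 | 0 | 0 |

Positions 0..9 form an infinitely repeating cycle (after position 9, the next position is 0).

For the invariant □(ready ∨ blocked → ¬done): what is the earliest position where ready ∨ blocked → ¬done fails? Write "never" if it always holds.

4

Check ready ∨ blocked → ¬done at each position in order: 0 ✓, 1 ✓, 2 ✓, 3 ✓.
At position 4 the labels are {blocked, done}, so ready ∨ blocked → ¬done is false there. This is the first violation.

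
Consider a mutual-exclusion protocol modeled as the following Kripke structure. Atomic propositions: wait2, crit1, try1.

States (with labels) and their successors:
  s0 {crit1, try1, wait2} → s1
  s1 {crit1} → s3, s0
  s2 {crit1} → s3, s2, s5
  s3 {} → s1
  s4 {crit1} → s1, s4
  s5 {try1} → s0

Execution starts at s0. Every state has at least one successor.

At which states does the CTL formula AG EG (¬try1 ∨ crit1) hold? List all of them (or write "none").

States satisfying EG (¬try1 ∨ crit1): {s0, s1, s2, s3, s4}.
States satisfying AG EG (¬try1 ∨ crit1): {s0, s1, s3, s4}.

{s0, s1, s3, s4}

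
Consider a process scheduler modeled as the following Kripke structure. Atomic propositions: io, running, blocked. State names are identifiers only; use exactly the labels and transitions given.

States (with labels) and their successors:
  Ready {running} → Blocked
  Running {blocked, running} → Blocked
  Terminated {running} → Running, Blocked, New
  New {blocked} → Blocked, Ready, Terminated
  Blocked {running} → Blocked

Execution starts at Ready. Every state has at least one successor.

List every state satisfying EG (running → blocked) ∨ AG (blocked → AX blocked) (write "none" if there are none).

States satisfying running → blocked: {Running, New}.
States satisfying EG (running → blocked): ∅.
States satisfying blocked → AX blocked: {Ready, Terminated, Blocked}.
States satisfying AG (blocked → AX blocked): {Ready, Blocked}.
States satisfying EG (running → blocked) ∨ AG (blocked → AX blocked): {Ready, Blocked}.

{Ready, Blocked}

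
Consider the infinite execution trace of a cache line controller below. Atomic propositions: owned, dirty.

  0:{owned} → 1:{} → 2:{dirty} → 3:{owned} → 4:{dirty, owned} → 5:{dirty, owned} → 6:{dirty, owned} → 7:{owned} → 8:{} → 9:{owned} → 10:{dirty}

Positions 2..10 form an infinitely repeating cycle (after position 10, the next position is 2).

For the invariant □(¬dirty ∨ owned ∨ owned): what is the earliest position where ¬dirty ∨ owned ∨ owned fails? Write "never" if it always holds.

2

Check ¬dirty ∨ owned ∨ owned at each position in order: 0 ✓, 1 ✓.
At position 2 the labels are {dirty}, so ¬dirty ∨ owned ∨ owned is false there. This is the first violation.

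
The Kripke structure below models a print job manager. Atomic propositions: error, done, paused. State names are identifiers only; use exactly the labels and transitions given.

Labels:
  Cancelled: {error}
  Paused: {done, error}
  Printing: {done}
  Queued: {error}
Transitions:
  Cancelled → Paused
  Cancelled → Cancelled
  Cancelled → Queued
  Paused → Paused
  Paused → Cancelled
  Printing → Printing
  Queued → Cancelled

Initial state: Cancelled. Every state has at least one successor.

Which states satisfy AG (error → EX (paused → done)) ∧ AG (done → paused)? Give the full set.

none

States satisfying error → EX (paused → done): {Cancelled, Paused, Printing, Queued}.
States satisfying AG (error → EX (paused → done)): {Cancelled, Paused, Printing, Queued}.
States satisfying done → paused: {Cancelled, Queued}.
States satisfying AG (done → paused): ∅.
States satisfying AG (error → EX (paused → done)) ∧ AG (done → paused): ∅.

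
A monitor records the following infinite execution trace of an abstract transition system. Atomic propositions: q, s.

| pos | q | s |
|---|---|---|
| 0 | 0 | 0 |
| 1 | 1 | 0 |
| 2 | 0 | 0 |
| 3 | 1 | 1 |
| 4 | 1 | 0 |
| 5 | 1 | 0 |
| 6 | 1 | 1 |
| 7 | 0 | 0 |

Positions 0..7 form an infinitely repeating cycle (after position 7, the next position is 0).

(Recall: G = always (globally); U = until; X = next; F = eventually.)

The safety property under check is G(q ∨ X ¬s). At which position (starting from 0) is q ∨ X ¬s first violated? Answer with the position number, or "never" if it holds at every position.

Check q ∨ X ¬s at each position in order: 0 ✓, 1 ✓.
At position 2 the labels are {} and the next position 3 has {q, s}, so q ∨ X ¬s is false there. This is the first violation.

2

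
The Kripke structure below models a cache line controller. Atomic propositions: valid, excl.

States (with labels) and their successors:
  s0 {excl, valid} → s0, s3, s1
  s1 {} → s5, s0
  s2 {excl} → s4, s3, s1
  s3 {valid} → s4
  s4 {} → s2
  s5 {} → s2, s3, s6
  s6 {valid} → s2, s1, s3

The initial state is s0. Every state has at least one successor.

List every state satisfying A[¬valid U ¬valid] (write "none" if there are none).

States satisfying ¬valid: {s1, s2, s4, s5}.
States satisfying A[¬valid U ¬valid]: {s1, s2, s4, s5}.

{s1, s2, s4, s5}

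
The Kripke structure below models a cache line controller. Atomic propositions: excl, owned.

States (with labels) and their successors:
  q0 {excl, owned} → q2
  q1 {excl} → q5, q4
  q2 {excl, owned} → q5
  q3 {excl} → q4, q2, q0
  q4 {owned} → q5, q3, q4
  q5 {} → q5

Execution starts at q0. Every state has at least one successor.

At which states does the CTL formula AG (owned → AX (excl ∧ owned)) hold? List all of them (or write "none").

{q5}

States satisfying owned → AX (excl ∧ owned): {q0, q1, q3, q5}.
States satisfying AG (owned → AX (excl ∧ owned)): {q5}.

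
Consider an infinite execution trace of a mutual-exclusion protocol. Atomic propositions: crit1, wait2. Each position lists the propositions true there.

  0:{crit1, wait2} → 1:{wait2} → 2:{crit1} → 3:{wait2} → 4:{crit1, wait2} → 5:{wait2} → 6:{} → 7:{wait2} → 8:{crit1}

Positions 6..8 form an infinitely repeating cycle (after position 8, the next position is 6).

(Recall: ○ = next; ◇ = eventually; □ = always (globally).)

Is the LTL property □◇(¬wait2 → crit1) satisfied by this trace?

Yes

◇(¬wait2 → crit1) holds at every position 0..8, and those are all positions ever visited, so □◇(¬wait2 → crit1) holds.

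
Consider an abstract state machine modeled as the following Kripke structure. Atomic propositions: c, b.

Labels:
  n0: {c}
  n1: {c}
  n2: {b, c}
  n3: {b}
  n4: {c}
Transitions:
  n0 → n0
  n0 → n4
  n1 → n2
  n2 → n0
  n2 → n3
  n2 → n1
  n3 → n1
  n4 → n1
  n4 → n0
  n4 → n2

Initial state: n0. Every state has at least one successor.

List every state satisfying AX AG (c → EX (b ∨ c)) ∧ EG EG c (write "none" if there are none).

States satisfying AG (c → EX (b ∨ c)): {n0, n1, n2, n3, n4}.
States satisfying AX AG (c → EX (b ∨ c)): {n0, n1, n2, n3, n4}.
States satisfying EG c: {n0, n1, n2, n4}.
States satisfying EG EG c: {n0, n1, n2, n4}.
States satisfying AX AG (c → EX (b ∨ c)) ∧ EG EG c: {n0, n1, n2, n4}.

{n0, n1, n2, n4}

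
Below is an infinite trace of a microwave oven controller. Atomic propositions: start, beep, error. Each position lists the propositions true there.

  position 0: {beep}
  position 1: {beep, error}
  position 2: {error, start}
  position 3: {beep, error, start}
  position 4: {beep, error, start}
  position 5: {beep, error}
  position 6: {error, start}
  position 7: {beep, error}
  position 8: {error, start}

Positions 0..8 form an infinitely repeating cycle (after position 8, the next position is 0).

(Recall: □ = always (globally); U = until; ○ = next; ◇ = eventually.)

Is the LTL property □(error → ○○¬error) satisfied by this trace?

No

error → ○○¬error must hold at every position from 0 onward. It fails at position 1, so □(error → ○○¬error) is false.
Positions where error holds: 1, 2, 3, 4, 5, 6, 7, 8.
Check ○○¬error at each: 1→fails, 2→fails, 3→fails, 4→fails, 5→fails, 6→fails, 7→ok, 8→fails.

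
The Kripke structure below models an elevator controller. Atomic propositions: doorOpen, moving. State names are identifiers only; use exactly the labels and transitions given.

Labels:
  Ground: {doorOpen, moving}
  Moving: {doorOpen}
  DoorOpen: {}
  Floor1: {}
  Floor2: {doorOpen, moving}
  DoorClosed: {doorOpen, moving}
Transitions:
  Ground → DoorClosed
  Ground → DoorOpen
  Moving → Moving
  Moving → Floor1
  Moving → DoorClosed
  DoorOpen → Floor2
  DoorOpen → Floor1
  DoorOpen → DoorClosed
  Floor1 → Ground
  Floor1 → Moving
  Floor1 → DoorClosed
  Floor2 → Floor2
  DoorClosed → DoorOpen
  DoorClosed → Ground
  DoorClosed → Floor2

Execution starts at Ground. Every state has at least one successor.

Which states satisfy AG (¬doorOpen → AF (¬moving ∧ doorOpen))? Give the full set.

{Floor2}

States satisfying ¬doorOpen → AF (¬moving ∧ doorOpen): {Ground, Moving, Floor2, DoorClosed}.
States satisfying AG (¬doorOpen → AF (¬moving ∧ doorOpen)): {Floor2}.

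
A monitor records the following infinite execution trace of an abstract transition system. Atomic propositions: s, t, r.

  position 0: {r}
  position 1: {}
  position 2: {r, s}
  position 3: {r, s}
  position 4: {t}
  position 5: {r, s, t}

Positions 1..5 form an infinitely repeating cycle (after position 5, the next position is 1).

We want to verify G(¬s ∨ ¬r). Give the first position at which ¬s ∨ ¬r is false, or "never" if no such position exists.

Check ¬s ∨ ¬r at each position in order: 0 ✓, 1 ✓.
At position 2 the labels are {r, s}, so ¬s ∨ ¬r is false there. This is the first violation.

2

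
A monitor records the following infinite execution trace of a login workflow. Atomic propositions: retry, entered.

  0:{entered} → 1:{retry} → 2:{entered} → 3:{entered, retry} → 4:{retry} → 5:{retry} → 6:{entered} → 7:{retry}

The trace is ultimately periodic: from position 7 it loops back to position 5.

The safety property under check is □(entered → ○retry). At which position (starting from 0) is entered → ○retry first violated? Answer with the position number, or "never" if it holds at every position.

entered → ○retry holds at every position 0..7, and those are all the positions the trace ever visits, so the invariant □(entered → ○retry) is never violated.

never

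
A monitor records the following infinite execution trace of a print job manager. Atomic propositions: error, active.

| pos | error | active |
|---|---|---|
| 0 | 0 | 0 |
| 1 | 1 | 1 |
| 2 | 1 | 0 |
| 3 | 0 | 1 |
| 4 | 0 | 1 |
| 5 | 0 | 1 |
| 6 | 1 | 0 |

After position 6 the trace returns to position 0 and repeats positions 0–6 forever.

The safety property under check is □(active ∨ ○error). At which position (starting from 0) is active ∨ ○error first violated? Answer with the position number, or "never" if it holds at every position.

2

Check active ∨ ○error at each position in order: 0 ✓, 1 ✓.
At position 2 the labels are {error} and the next position 3 has {active}, so active ∨ ○error is false there. This is the first violation.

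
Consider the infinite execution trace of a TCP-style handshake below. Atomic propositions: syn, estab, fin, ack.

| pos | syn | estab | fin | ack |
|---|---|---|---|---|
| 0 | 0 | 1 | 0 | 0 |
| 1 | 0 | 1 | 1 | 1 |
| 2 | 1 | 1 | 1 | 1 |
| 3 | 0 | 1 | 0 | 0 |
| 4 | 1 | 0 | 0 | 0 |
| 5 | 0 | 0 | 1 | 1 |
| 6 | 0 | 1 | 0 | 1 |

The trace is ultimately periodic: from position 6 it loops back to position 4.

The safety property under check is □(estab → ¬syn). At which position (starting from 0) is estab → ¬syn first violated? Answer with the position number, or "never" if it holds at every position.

Check estab → ¬syn at each position in order: 0 ✓, 1 ✓.
At position 2 the labels are {ack, estab, fin, syn}, so estab → ¬syn is false there. This is the first violation.

2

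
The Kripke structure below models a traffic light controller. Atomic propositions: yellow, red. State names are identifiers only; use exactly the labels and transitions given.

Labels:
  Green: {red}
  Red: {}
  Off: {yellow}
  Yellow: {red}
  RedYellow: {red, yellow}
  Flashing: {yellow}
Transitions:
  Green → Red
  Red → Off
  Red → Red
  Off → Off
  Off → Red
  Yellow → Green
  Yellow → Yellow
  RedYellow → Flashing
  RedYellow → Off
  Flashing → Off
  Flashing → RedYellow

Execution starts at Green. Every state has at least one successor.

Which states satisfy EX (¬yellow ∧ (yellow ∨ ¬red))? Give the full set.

States satisfying ¬yellow ∧ (yellow ∨ ¬red): {Red}.
States satisfying EX (¬yellow ∧ (yellow ∨ ¬red)): {Green, Red, Off}.

{Green, Red, Off}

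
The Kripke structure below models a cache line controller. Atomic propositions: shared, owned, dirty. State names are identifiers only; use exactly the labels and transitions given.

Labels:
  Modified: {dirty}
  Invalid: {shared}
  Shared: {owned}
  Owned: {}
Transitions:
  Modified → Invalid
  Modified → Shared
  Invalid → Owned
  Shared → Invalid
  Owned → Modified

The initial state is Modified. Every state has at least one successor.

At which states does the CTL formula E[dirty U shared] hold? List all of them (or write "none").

States satisfying dirty: {Modified}.
States satisfying shared: {Invalid}.
States satisfying E[dirty U shared]: {Modified, Invalid}.

{Modified, Invalid}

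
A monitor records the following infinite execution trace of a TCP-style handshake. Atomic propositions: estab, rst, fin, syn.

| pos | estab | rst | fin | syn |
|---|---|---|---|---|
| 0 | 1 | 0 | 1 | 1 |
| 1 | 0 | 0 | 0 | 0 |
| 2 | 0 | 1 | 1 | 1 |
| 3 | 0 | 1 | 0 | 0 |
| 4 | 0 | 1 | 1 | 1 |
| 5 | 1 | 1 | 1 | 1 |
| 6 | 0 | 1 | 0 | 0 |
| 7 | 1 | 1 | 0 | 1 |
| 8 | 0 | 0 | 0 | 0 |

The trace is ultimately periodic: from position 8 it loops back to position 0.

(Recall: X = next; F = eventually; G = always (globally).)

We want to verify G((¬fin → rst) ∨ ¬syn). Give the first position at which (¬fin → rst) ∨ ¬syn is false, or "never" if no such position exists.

never

(¬fin → rst) ∨ ¬syn holds at every position 0..8, and those are all the positions the trace ever visits, so the invariant G((¬fin → rst) ∨ ¬syn) is never violated.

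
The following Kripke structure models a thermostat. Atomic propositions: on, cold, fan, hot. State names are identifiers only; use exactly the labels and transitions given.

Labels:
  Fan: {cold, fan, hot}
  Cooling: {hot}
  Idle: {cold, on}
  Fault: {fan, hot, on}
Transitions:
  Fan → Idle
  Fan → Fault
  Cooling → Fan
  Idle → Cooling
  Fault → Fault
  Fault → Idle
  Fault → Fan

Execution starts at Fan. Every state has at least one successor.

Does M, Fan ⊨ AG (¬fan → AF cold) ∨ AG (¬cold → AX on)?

States satisfying ¬fan → AF cold: {Fan, Cooling, Idle, Fault}.
States satisfying AG (¬fan → AF cold): {Fan, Cooling, Idle, Fault}.
States satisfying ¬cold → AX on: {Fan, Idle}.
States satisfying AG (¬cold → AX on): ∅.
States satisfying AG (¬fan → AF cold) ∨ AG (¬cold → AX on): {Fan, Cooling, Idle, Fault}.
Fan ∈ Sat(AG (¬fan → AF cold) ∨ AG (¬cold → AX on)).

Satisfied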